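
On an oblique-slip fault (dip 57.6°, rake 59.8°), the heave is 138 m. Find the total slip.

dip-slip = heave / cos(dip) = 138 / cos(57.6°) = 257.5 m
net slip = dip-slip / sin(rake) = 257.5 / sin(59.8°) = 298 m

298 m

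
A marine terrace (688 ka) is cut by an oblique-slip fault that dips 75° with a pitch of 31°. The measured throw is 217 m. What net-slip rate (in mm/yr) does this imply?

0.634 mm/yr

dip-slip = throw / sin(dip) = 217 / sin(75°) = 224.7 m
net slip = dip-slip / sin(rake) = 224.7 / sin(31°) = 436.2 m
rate = 436.2 m / 688 ka = 0.000634 m/yr = 0.634 mm/yr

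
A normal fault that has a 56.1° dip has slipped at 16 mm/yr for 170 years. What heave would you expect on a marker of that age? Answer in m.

1.52 m

dip-slip = rate × time = 16 mm/yr × 170 years = 2.720 m
heave = dip-slip × cos(dip) = 2.720 × cos(56.1°) = 1.52 m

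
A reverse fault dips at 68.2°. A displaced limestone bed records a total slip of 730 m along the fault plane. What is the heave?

heave = dip-slip × cos(dip) = 730 m × cos(68.2°) = 271 m

271 m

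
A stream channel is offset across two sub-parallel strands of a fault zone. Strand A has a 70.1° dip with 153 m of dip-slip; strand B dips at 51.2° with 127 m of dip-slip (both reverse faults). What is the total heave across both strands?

132 m

heave_A = 153 × cos(70.1°) = 52.08 m
heave_B = 127 × cos(51.2°) = 79.58 m
total = 52.08 + 79.58 = 132 m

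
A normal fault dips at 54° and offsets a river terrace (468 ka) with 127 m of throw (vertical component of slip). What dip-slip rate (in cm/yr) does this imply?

0.0335 cm/yr

dip-slip = throw / sin(dip) = 127 m / sin(54°) = 157 m
rate = 157 m / 468 ka = 0.000335 m/yr = 0.0335 cm/yr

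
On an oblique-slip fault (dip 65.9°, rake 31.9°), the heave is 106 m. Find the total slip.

491 m

dip-slip = heave / cos(dip) = 106 / cos(65.9°) = 259.6 m
net slip = dip-slip / sin(rake) = 259.6 / sin(31.9°) = 491 m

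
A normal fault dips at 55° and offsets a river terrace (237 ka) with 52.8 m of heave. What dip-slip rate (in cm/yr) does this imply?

0.0388 cm/yr

dip-slip = heave / cos(dip) = 52.8 m / cos(55°) = 92.05 m
rate = 92.05 m / 237 ka = 0.000388 m/yr = 0.0388 cm/yr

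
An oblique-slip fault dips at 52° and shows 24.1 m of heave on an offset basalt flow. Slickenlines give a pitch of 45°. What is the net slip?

dip-slip = heave / cos(dip) = 24.1 / cos(52°) = 39.14 m
net slip = dip-slip / sin(rake) = 39.14 / sin(45°) = 55.4 m

55.4 m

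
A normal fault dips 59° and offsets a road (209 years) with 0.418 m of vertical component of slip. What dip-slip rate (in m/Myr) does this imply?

2330 m/Myr

dip-slip = throw / sin(dip) = 0.418 m / sin(59°) = 0.4877 m
rate = 0.4877 m / 209 years = 0.00233 m/yr = 2330 m/Myr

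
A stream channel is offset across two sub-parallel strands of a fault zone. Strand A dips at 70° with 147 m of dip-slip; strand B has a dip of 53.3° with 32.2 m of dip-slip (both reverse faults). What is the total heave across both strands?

69.5 m

heave_A = 147 × cos(70°) = 50.28 m
heave_B = 32.2 × cos(53.3°) = 19.24 m
total = 50.28 + 19.24 = 69.5 m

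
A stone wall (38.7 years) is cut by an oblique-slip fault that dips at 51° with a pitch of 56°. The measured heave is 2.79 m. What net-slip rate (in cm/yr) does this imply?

13.8 cm/yr

dip-slip = heave / cos(dip) = 2.79 / cos(51°) = 4.433 m
net slip = dip-slip / sin(rake) = 4.433 / sin(56°) = 5.348 m
rate = 5.348 m / 38.7 years = 0.138 m/yr = 13.8 cm/yr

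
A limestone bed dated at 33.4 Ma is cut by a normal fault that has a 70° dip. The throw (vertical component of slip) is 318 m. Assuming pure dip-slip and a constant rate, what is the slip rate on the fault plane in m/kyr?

0.0101 m/kyr

dip-slip = throw / sin(dip) = 318 m / sin(70°) = 338.4 m
rate = 338.4 m / 33.4 Ma = 0.0000101 m/yr = 0.0101 m/kyr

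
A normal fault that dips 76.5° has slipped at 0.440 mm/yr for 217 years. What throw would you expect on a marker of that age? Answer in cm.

dip-slip = rate × time = 0.440 mm/yr × 217 years = 0.09548 m
throw = dip-slip × sin(dip) = 0.09548 × sin(76.5°) = 0.0928 m = 9.28 cm

9.28 cm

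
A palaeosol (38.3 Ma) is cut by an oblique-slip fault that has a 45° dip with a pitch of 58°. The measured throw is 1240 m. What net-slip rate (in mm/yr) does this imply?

0.0540 mm/yr

dip-slip = throw / sin(dip) = 1240 / sin(45°) = 1754 m
net slip = dip-slip / sin(rake) = 1754 / sin(58°) = 2068 m
rate = 2068 m / 38.3 Ma = 0.0000540 m/yr = 0.0540 mm/yr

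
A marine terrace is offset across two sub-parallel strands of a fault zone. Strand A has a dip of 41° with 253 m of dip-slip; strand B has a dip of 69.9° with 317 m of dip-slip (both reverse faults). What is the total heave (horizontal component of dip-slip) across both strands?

heave_A = 253 × cos(41°) = 190.9 m
heave_B = 317 × cos(69.9°) = 108.9 m
total = 190.9 + 108.9 = 300 m

300 m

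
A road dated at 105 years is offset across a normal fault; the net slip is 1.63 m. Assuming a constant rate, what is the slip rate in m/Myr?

rate = 1.63 m / 105 years = 0.0155 m/yr = 15500 m/Myr

15500 m/Myr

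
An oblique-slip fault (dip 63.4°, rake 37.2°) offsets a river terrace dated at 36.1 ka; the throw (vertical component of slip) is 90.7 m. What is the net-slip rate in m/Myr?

4650 m/Myr

dip-slip = throw / sin(dip) = 90.7 / sin(63.4°) = 101.4 m
net slip = dip-slip / sin(rake) = 101.4 / sin(37.2°) = 167.8 m
rate = 167.8 m / 36.1 ka = 0.00465 m/yr = 4650 m/Myr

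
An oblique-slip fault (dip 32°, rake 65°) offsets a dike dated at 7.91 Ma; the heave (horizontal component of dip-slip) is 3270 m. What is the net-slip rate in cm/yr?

0.0538 cm/yr

dip-slip = heave / cos(dip) = 3270 / cos(32°) = 3856 m
net slip = dip-slip / sin(rake) = 3856 / sin(65°) = 4255 m
rate = 4255 m / 7.91 Ma = 0.000538 m/yr = 0.0538 cm/yr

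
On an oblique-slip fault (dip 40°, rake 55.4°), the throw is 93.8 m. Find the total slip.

dip-slip = throw / sin(dip) = 93.8 / sin(40°) = 145.9 m
net slip = dip-slip / sin(rake) = 145.9 / sin(55.4°) = 177 m

177 m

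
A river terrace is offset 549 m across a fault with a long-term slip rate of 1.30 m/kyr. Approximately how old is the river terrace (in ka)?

age = offset / rate = 549 m / (1.30 m/kyr) = 422000 yr = 422 ka

422 ka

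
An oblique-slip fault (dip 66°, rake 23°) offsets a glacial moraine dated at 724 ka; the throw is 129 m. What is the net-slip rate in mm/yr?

dip-slip = throw / sin(dip) = 129 / sin(66°) = 141.2 m
net slip = dip-slip / sin(rake) = 141.2 / sin(23°) = 361.4 m
rate = 361.4 m / 724 ka = 0.000499 m/yr = 0.499 mm/yr

0.499 mm/yr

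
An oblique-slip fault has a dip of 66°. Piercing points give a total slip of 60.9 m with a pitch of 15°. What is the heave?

dip-slip = net slip × sin(rake) = 60.9 m × sin(15°) = 15.76 m
heave = dip-slip × cos(dip) = 15.76 × cos(66°) = 6.41 m

6.41 m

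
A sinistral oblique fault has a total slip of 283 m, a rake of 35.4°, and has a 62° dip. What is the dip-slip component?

dip-slip = net slip × sin(rake) = 283 m × sin(35.4°) = 164 m

164 m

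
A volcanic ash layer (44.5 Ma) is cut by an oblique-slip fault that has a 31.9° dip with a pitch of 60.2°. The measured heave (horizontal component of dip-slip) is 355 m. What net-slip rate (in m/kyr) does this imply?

dip-slip = heave / cos(dip) = 355 / cos(31.9°) = 418.2 m
net slip = dip-slip / sin(rake) = 418.2 / sin(60.2°) = 481.9 m
rate = 481.9 m / 44.5 Ma = 0.0000108 m/yr = 0.0108 m/kyr

0.0108 m/kyr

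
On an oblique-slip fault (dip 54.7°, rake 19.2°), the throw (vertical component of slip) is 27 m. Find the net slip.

dip-slip = throw / sin(dip) = 27 / sin(54.7°) = 33.08 m
net slip = dip-slip / sin(rake) = 33.08 / sin(19.2°) = 101 m

101 m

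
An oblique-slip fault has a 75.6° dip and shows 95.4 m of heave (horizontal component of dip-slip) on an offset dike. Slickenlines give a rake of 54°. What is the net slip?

dip-slip = heave / cos(dip) = 95.4 / cos(75.6°) = 383.6 m
net slip = dip-slip / sin(rake) = 383.6 / sin(54°) = 474 m

474 m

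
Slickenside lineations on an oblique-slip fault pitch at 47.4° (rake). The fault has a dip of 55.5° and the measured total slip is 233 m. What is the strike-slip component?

158 m

strike-slip = net slip × cos(rake) = 233 m × cos(47.4°) = 158 m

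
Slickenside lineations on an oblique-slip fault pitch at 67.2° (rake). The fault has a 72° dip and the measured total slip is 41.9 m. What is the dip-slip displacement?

38.6 m

dip-slip = net slip × sin(rake) = 41.9 m × sin(67.2°) = 38.6 m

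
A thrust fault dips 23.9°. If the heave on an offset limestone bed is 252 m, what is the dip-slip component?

dip-slip = heave / cos(dip) = 252 / cos(23.9°) = 276 m

276 m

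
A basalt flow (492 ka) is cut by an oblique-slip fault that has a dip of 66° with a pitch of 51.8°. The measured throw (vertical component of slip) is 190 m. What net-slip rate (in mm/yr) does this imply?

dip-slip = throw / sin(dip) = 190 / sin(66°) = 208 m
net slip = dip-slip / sin(rake) = 208 / sin(51.8°) = 264.7 m
rate = 264.7 m / 492 ka = 0.000538 m/yr = 0.538 mm/yr

0.538 mm/yr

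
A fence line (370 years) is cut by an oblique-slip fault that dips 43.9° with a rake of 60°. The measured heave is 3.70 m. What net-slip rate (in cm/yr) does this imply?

dip-slip = heave / cos(dip) = 3.70 / cos(43.9°) = 5.135 m
net slip = dip-slip / sin(rake) = 5.135 / sin(60°) = 5.929 m
rate = 5.929 m / 370 years = 0.0160 m/yr = 1.60 cm/yr

1.60 cm/yr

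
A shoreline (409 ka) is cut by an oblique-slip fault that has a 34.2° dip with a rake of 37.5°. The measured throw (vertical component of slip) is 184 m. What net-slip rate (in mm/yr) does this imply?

1.31 mm/yr

dip-slip = throw / sin(dip) = 184 / sin(34.2°) = 327.4 m
net slip = dip-slip / sin(rake) = 327.4 / sin(37.5°) = 537.7 m
rate = 537.7 m / 409 ka = 0.00131 m/yr = 1.31 mm/yr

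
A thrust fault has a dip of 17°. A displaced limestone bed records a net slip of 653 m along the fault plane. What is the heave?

624 m

heave = dip-slip × cos(dip) = 653 m × cos(17°) = 624 m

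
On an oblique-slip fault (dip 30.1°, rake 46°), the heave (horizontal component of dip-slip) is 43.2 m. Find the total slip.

69.4 m

dip-slip = heave / cos(dip) = 43.2 / cos(30.1°) = 49.93 m
net slip = dip-slip / sin(rake) = 49.93 / sin(46°) = 69.4 m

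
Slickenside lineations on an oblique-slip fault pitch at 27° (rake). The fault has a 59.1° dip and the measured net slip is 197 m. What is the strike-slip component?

176 m

strike-slip = net slip × cos(rake) = 197 m × cos(27°) = 176 m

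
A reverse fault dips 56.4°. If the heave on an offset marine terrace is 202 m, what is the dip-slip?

dip-slip = heave / cos(dip) = 202 / cos(56.4°) = 365 m

365 m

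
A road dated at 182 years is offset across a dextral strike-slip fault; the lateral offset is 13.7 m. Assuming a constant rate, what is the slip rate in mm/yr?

75.3 mm/yr

rate = 13.7 m / 182 years = 0.0753 m/yr = 75.3 mm/yr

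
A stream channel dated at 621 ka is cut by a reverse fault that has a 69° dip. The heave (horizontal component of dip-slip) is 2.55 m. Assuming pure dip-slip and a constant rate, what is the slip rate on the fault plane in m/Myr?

dip-slip = heave / cos(dip) = 2.55 m / cos(69°) = 7.116 m
rate = 7.116 m / 621 ka = 0.0000115 m/yr = 11.5 m/Myr

11.5 m/Myr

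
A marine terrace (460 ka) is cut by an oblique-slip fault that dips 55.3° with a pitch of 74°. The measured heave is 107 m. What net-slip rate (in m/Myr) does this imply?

dip-slip = heave / cos(dip) = 107 / cos(55.3°) = 188 m
net slip = dip-slip / sin(rake) = 188 / sin(74°) = 195.5 m
rate = 195.5 m / 460 ka = 0.000425 m/yr = 425 m/Myr

425 m/Myr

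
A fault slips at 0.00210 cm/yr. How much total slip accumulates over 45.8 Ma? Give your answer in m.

slip = rate × time = 0.00210 cm/yr × 45.8 Ma = 962 m

962 m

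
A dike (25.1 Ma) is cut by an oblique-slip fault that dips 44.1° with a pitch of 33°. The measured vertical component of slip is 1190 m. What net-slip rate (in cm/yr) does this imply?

dip-slip = throw / sin(dip) = 1190 / sin(44.1°) = 1710 m
net slip = dip-slip / sin(rake) = 1710 / sin(33°) = 3140 m
rate = 3140 m / 25.1 Ma = 0.000125 m/yr = 0.0125 cm/yr

0.0125 cm/yr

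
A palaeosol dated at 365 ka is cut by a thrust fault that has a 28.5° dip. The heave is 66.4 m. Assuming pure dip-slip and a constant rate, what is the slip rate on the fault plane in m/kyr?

0.207 m/kyr

dip-slip = heave / cos(dip) = 66.4 m / cos(28.5°) = 75.56 m
rate = 75.56 m / 365 ka = 0.000207 m/yr = 0.207 m/kyr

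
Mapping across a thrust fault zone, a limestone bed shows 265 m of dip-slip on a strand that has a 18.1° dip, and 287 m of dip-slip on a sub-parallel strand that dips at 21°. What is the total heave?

520 m

heave_A = 265 × cos(18.1°) = 251.9 m
heave_B = 287 × cos(21°) = 267.9 m
total = 251.9 + 267.9 = 520 m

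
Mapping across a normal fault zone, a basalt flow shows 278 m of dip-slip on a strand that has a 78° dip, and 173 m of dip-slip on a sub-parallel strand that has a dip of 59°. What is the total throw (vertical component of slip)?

throw_A = 278 × sin(78°) = 271.9 m
throw_B = 173 × sin(59°) = 148.3 m
total = 271.9 + 148.3 = 420 m

420 m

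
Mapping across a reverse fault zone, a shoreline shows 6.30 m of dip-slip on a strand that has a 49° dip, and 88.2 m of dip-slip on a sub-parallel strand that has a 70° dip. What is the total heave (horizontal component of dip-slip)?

34.3 m

heave_A = 6.30 × cos(49°) = 4.133 m
heave_B = 88.2 × cos(70°) = 30.17 m
total = 4.133 + 30.17 = 34.3 m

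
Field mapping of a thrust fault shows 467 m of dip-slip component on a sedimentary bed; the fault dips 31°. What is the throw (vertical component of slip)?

241 m

throw = dip-slip × sin(dip) = 467 m × sin(31°) = 241 m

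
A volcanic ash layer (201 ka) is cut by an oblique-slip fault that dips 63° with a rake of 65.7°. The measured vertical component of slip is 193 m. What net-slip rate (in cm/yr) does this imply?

0.118 cm/yr

dip-slip = throw / sin(dip) = 193 / sin(63°) = 216.6 m
net slip = dip-slip / sin(rake) = 216.6 / sin(65.7°) = 237.7 m
rate = 237.7 m / 201 ka = 0.00118 m/yr = 0.118 cm/yr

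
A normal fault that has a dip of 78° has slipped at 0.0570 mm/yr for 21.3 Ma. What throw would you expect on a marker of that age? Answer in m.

1190 m

dip-slip = rate × time = 0.0570 mm/yr × 21.3 Ma = 1214 m
throw = dip-slip × sin(dip) = 1214 × sin(78°) = 1190 m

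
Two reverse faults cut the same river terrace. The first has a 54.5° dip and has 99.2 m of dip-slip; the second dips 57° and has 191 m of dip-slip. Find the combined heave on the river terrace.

heave_A = 99.2 × cos(54.5°) = 57.61 m
heave_B = 191 × cos(57°) = 104 m
total = 57.61 + 104 = 162 m

162 m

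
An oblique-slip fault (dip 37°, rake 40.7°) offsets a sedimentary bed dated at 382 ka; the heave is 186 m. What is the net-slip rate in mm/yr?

dip-slip = heave / cos(dip) = 186 / cos(37°) = 232.9 m
net slip = dip-slip / sin(rake) = 232.9 / sin(40.7°) = 357.2 m
rate = 357.2 m / 382 ka = 0.000935 m/yr = 0.935 mm/yr

0.935 mm/yr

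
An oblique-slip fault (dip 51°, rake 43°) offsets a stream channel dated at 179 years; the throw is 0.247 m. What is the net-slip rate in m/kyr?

dip-slip = throw / sin(dip) = 0.247 / sin(51°) = 0.3178 m
net slip = dip-slip / sin(rake) = 0.3178 / sin(43°) = 0.4660 m
rate = 0.4660 m / 179 years = 0.00260 m/yr = 2.60 m/kyr

2.60 m/kyr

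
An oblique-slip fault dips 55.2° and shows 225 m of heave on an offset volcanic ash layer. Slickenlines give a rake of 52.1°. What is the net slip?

dip-slip = heave / cos(dip) = 225 / cos(55.2°) = 394.2 m
net slip = dip-slip / sin(rake) = 394.2 / sin(52.1°) = 500 m

500 m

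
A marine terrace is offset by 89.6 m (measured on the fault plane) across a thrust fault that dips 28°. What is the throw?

42.1 m

throw = dip-slip × sin(dip) = 89.6 m × sin(28°) = 42.1 m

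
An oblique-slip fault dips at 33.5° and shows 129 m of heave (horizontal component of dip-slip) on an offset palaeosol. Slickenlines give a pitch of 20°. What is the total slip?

dip-slip = heave / cos(dip) = 129 / cos(33.5°) = 154.7 m
net slip = dip-slip / sin(rake) = 154.7 / sin(20°) = 452 m

452 m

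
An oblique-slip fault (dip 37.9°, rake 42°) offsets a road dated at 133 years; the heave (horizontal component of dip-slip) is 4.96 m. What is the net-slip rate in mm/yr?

70.6 mm/yr

dip-slip = heave / cos(dip) = 4.96 / cos(37.9°) = 6.286 m
net slip = dip-slip / sin(rake) = 6.286 / sin(42°) = 9.394 m
rate = 9.394 m / 133 years = 0.0706 m/yr = 70.6 mm/yr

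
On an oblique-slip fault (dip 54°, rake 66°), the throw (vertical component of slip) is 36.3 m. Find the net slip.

49.1 m

dip-slip = throw / sin(dip) = 36.3 / sin(54°) = 44.87 m
net slip = dip-slip / sin(rake) = 44.87 / sin(66°) = 49.1 m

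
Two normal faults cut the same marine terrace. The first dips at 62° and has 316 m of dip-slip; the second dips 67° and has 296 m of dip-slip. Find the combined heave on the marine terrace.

264 m

heave_A = 316 × cos(62°) = 148.4 m
heave_B = 296 × cos(67°) = 115.7 m
total = 148.4 + 115.7 = 264 m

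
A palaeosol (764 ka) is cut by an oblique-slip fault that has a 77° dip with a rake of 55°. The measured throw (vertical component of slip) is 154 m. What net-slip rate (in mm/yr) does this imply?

dip-slip = throw / sin(dip) = 154 / sin(77°) = 158.1 m
net slip = dip-slip / sin(rake) = 158.1 / sin(55°) = 192.9 m
rate = 192.9 m / 764 ka = 0.000253 m/yr = 0.253 mm/yr

0.253 mm/yr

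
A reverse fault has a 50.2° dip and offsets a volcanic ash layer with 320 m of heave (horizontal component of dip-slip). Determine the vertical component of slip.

throw = heave × tan(dip) = 320 × tan(50.2°) = 384 m

384 m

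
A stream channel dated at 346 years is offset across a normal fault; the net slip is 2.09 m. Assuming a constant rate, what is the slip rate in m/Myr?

6040 m/Myr

rate = 2.09 m / 346 years = 0.00604 m/yr = 6040 m/Myr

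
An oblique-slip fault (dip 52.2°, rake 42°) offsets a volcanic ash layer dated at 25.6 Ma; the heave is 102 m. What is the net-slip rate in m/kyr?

0.00972 m/kyr

dip-slip = heave / cos(dip) = 102 / cos(52.2°) = 166.4 m
net slip = dip-slip / sin(rake) = 166.4 / sin(42°) = 248.7 m
rate = 248.7 m / 25.6 Ma = 0.00000972 m/yr = 0.00972 m/kyr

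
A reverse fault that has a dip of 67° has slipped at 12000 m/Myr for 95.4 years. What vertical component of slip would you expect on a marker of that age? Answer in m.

dip-slip = rate × time = 12000 m/Myr × 95.4 years = 1.145 m
throw = dip-slip × sin(dip) = 1.145 × sin(67°) = 1.05 m

1.05 m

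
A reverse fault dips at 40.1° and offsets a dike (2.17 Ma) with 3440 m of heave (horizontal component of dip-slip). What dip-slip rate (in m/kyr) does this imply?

dip-slip = heave / cos(dip) = 3440 m / cos(40.1°) = 4497 m
rate = 4497 m / 2.17 Ma = 0.00207 m/yr = 2.07 m/kyr

2.07 m/kyr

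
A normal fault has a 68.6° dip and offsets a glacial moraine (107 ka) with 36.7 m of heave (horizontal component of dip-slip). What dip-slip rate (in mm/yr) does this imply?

dip-slip = heave / cos(dip) = 36.7 m / cos(68.6°) = 100.6 m
rate = 100.6 m / 107 ka = 0.000940 m/yr = 0.940 mm/yr

0.940 mm/yr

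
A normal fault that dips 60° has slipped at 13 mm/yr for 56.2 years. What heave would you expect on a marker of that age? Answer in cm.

36.5 cm

dip-slip = rate × time = 13 mm/yr × 56.2 years = 0.7306 m
heave = dip-slip × cos(dip) = 0.7306 × cos(60°) = 0.365 m = 36.5 cm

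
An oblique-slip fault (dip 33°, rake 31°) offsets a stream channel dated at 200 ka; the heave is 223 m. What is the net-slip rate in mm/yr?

dip-slip = heave / cos(dip) = 223 / cos(33°) = 265.9 m
net slip = dip-slip / sin(rake) = 265.9 / sin(31°) = 516.3 m
rate = 516.3 m / 200 ka = 0.00258 m/yr = 2.58 mm/yr

2.58 mm/yr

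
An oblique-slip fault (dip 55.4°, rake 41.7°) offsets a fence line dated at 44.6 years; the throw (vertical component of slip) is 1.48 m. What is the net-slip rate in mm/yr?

dip-slip = throw / sin(dip) = 1.48 / sin(55.4°) = 1.798 m
net slip = dip-slip / sin(rake) = 1.798 / sin(41.7°) = 2.703 m
rate = 2.703 m / 44.6 years = 0.0606 m/yr = 60.6 mm/yr

60.6 mm/yr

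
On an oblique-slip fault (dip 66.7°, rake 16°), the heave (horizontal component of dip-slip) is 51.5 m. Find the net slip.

dip-slip = heave / cos(dip) = 51.5 / cos(66.7°) = 130.2 m
net slip = dip-slip / sin(rake) = 130.2 / sin(16°) = 472 m

472 m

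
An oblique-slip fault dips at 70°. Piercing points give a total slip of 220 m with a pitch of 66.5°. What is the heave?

dip-slip = net slip × sin(rake) = 220 m × sin(66.5°) = 201.8 m
heave = dip-slip × cos(dip) = 201.8 × cos(70°) = 69 m

69 m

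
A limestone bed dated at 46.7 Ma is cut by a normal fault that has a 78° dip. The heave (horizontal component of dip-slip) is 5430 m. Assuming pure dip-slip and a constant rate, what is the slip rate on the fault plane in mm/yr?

dip-slip = heave / cos(dip) = 5430 m / cos(78°) = 26120 m
rate = 26120 m / 46.7 Ma = 0.000559 m/yr = 0.559 mm/yr

0.559 mm/yr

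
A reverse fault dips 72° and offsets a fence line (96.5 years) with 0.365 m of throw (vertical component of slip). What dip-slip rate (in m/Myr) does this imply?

3980 m/Myr

dip-slip = throw / sin(dip) = 0.365 m / sin(72°) = 0.3838 m
rate = 0.3838 m / 96.5 years = 0.00398 m/yr = 3980 m/Myr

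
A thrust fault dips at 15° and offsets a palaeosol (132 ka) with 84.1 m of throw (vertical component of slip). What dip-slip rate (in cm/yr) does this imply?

dip-slip = throw / sin(dip) = 84.1 m / sin(15°) = 324.9 m
rate = 324.9 m / 132 ka = 0.00246 m/yr = 0.246 cm/yr

0.246 cm/yr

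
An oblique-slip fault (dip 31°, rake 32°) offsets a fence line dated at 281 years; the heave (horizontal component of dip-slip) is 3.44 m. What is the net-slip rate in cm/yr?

dip-slip = heave / cos(dip) = 3.44 / cos(31°) = 4.013 m
net slip = dip-slip / sin(rake) = 4.013 / sin(32°) = 7.573 m
rate = 7.573 m / 281 years = 0.0270 m/yr = 2.70 cm/yr

2.70 cm/yr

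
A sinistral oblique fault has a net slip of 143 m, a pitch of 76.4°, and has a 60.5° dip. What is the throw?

dip-slip = net slip × sin(rake) = 143 m × sin(76.4°) = 139 m
throw = dip-slip × sin(dip) = 139 × sin(60.5°) = 121 m

121 m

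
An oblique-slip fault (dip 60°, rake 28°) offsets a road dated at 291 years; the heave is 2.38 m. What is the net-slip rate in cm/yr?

3.48 cm/yr

dip-slip = heave / cos(dip) = 2.38 / cos(60°) = 4.760 m
net slip = dip-slip / sin(rake) = 4.760 / sin(28°) = 10.14 m
rate = 10.14 m / 291 years = 0.0348 m/yr = 3.48 cm/yr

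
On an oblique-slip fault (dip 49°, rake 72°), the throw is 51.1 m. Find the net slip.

71.2 m

dip-slip = throw / sin(dip) = 51.1 / sin(49°) = 67.71 m
net slip = dip-slip / sin(rake) = 67.71 / sin(72°) = 71.2 m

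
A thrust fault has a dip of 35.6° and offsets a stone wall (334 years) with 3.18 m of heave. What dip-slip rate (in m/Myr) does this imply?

11700 m/Myr

dip-slip = heave / cos(dip) = 3.18 m / cos(35.6°) = 3.911 m
rate = 3.911 m / 334 years = 0.0117 m/yr = 11700 m/Myr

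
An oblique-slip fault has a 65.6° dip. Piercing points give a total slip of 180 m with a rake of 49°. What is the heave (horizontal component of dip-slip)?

dip-slip = net slip × sin(rake) = 180 m × sin(49°) = 135.8 m
heave = dip-slip × cos(dip) = 135.8 × cos(65.6°) = 56.1 m

56.1 m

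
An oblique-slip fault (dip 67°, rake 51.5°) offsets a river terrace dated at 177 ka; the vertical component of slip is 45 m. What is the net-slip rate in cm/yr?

0.0353 cm/yr

dip-slip = throw / sin(dip) = 45 / sin(67°) = 48.89 m
net slip = dip-slip / sin(rake) = 48.89 / sin(51.5°) = 62.47 m
rate = 62.47 m / 177 ka = 0.000353 m/yr = 0.0353 cm/yr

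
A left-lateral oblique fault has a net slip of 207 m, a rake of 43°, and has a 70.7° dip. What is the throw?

dip-slip = net slip × sin(rake) = 207 m × sin(43°) = 141.2 m
throw = dip-slip × sin(dip) = 141.2 × sin(70.7°) = 133 m

133 m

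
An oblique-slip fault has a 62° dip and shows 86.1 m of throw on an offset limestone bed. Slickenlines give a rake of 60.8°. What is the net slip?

dip-slip = throw / sin(dip) = 86.1 / sin(62°) = 97.51 m
net slip = dip-slip / sin(rake) = 97.51 / sin(60.8°) = 112 m

112 m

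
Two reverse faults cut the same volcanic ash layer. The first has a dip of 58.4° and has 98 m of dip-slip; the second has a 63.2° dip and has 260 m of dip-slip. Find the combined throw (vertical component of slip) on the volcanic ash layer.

throw_A = 98 × sin(58.4°) = 83.47 m
throw_B = 260 × sin(63.2°) = 232.1 m
total = 83.47 + 232.1 = 316 m

316 m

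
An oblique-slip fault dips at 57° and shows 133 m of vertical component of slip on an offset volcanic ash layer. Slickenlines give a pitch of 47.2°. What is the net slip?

dip-slip = throw / sin(dip) = 133 / sin(57°) = 158.6 m
net slip = dip-slip / sin(rake) = 158.6 / sin(47.2°) = 216 m

216 m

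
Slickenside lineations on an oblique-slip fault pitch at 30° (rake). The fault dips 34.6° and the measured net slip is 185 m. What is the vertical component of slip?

dip-slip = net slip × sin(rake) = 185 m × sin(30°) = 92.50 m
throw = dip-slip × sin(dip) = 92.50 × sin(34.6°) = 52.5 m

52.5 m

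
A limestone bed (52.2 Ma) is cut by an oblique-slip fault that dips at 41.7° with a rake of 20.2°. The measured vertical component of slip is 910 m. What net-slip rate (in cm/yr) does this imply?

0.00759 cm/yr

dip-slip = throw / sin(dip) = 910 / sin(41.7°) = 1368 m
net slip = dip-slip / sin(rake) = 1368 / sin(20.2°) = 3962 m
rate = 3962 m / 52.2 Ma = 0.0000759 m/yr = 0.00759 cm/yr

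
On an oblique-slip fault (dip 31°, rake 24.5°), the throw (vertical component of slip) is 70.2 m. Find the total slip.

dip-slip = throw / sin(dip) = 70.2 / sin(31°) = 136.3 m
net slip = dip-slip / sin(rake) = 136.3 / sin(24.5°) = 329 m

329 m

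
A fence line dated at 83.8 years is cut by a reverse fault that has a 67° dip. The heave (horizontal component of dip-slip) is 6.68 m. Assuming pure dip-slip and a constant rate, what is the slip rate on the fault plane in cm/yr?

20.4 cm/yr

dip-slip = heave / cos(dip) = 6.68 m / cos(67°) = 17.10 m
rate = 17.10 m / 83.8 years = 0.204 m/yr = 20.4 cm/yr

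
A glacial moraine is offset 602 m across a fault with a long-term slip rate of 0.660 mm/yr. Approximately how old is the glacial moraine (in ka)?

912 ka

age = offset / rate = 602 m / (0.660 mm/yr) = 912000 yr = 912 ka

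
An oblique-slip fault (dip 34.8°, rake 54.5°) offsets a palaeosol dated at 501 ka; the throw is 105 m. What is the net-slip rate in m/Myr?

451 m/Myr

dip-slip = throw / sin(dip) = 105 / sin(34.8°) = 184 m
net slip = dip-slip / sin(rake) = 184 / sin(54.5°) = 226 m
rate = 226 m / 501 ka = 0.000451 m/yr = 451 m/Myr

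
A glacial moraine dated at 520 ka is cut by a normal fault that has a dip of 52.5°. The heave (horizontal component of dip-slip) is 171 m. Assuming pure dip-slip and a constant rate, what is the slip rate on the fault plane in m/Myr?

540 m/Myr

dip-slip = heave / cos(dip) = 171 m / cos(52.5°) = 280.9 m
rate = 280.9 m / 520 ka = 0.000540 m/yr = 540 m/Myr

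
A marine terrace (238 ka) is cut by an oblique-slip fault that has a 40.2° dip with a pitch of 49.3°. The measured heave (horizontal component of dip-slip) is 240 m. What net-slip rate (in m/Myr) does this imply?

dip-slip = heave / cos(dip) = 240 / cos(40.2°) = 314.2 m
net slip = dip-slip / sin(rake) = 314.2 / sin(49.3°) = 414.5 m
rate = 414.5 m / 238 ka = 0.00174 m/yr = 1740 m/Myr

1740 m/Myr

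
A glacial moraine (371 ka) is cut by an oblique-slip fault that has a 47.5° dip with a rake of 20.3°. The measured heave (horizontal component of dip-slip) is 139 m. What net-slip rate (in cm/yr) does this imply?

0.160 cm/yr

dip-slip = heave / cos(dip) = 139 / cos(47.5°) = 205.7 m
net slip = dip-slip / sin(rake) = 205.7 / sin(20.3°) = 593 m
rate = 593 m / 371 ka = 0.00160 m/yr = 0.160 cm/yr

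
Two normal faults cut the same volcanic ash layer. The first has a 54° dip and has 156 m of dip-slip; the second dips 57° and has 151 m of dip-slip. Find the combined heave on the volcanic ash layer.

heave_A = 156 × cos(54°) = 91.69 m
heave_B = 151 × cos(57°) = 82.24 m
total = 91.69 + 82.24 = 174 m

174 m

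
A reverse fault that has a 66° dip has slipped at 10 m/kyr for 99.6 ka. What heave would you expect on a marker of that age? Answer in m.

405 m

dip-slip = rate × time = 10 m/kyr × 99.6 ka = 996 m
heave = dip-slip × cos(dip) = 996 × cos(66°) = 405 m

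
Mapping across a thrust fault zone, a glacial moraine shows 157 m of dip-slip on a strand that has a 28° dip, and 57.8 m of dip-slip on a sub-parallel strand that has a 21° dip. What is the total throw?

throw_A = 157 × sin(28°) = 73.71 m
throw_B = 57.8 × sin(21°) = 20.71 m
total = 73.71 + 20.71 = 94.4 m

94.4 m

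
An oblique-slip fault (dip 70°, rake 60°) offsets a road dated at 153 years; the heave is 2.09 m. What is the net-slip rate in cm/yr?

4.61 cm/yr

dip-slip = heave / cos(dip) = 2.09 / cos(70°) = 6.111 m
net slip = dip-slip / sin(rake) = 6.111 / sin(60°) = 7.056 m
rate = 7.056 m / 153 years = 0.0461 m/yr = 4.61 cm/yr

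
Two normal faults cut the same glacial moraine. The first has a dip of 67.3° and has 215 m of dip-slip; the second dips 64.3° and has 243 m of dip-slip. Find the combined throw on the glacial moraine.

417 m

throw_A = 215 × sin(67.3°) = 198.3 m
throw_B = 243 × sin(64.3°) = 219 m
total = 198.3 + 219 = 417 m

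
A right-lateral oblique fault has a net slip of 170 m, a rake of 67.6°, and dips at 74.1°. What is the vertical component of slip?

dip-slip = net slip × sin(rake) = 170 m × sin(67.6°) = 157.2 m
throw = dip-slip × sin(dip) = 157.2 × sin(74.1°) = 151 m

151 m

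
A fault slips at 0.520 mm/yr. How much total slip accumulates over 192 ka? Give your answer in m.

slip = rate × time = 0.520 mm/yr × 192 ka = 99.8 m

99.8 m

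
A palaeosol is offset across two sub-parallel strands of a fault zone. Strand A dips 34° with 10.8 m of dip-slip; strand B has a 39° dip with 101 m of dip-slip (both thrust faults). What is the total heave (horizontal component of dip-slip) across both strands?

heave_A = 10.8 × cos(34°) = 8.954 m
heave_B = 101 × cos(39°) = 78.49 m
total = 8.954 + 78.49 = 87.4 m

87.4 m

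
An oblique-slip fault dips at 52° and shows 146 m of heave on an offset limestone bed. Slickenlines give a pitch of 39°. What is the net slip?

377 m

dip-slip = heave / cos(dip) = 146 / cos(52°) = 237.1 m
net slip = dip-slip / sin(rake) = 237.1 / sin(39°) = 377 m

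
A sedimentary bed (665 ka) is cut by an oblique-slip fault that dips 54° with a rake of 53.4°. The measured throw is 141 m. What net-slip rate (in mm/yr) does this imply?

dip-slip = throw / sin(dip) = 141 / sin(54°) = 174.3 m
net slip = dip-slip / sin(rake) = 174.3 / sin(53.4°) = 217.1 m
rate = 217.1 m / 665 ka = 0.000326 m/yr = 0.326 mm/yr

0.326 mm/yr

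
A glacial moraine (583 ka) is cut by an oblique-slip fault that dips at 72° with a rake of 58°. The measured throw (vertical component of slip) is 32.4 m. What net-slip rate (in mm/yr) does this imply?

0.0689 mm/yr

dip-slip = throw / sin(dip) = 32.4 / sin(72°) = 34.07 m
net slip = dip-slip / sin(rake) = 34.07 / sin(58°) = 40.17 m
rate = 40.17 m / 583 ka = 0.0000689 m/yr = 0.0689 mm/yr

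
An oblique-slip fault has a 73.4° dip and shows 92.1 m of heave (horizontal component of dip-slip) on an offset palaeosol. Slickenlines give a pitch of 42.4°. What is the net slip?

478 m

dip-slip = heave / cos(dip) = 92.1 / cos(73.4°) = 322.4 m
net slip = dip-slip / sin(rake) = 322.4 / sin(42.4°) = 478 m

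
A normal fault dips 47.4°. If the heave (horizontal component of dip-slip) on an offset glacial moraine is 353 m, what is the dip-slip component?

dip-slip = heave / cos(dip) = 353 / cos(47.4°) = 522 m

522 m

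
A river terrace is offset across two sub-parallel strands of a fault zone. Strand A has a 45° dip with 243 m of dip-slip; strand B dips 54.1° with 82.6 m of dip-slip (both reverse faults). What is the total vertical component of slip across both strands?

239 m

throw_A = 243 × sin(45°) = 171.8 m
throw_B = 82.6 × sin(54.1°) = 66.91 m
total = 171.8 + 66.91 = 239 m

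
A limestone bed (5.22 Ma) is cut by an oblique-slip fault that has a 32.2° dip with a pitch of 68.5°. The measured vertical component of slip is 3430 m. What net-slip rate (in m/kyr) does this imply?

dip-slip = throw / sin(dip) = 3430 / sin(32.2°) = 6437 m
net slip = dip-slip / sin(rake) = 6437 / sin(68.5°) = 6918 m
rate = 6918 m / 5.22 Ma = 0.00133 m/yr = 1.33 m/kyr

1.33 m/kyr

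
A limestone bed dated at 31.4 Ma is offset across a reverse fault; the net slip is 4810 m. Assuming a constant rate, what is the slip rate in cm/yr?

rate = 4810 m / 31.4 Ma = 0.000153 m/yr = 0.0153 cm/yr

0.0153 cm/yr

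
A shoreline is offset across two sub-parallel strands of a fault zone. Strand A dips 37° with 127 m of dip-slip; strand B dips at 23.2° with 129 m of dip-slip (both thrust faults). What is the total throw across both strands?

127 m

throw_A = 127 × sin(37°) = 76.43 m
throw_B = 129 × sin(23.2°) = 50.82 m
total = 76.43 + 50.82 = 127 m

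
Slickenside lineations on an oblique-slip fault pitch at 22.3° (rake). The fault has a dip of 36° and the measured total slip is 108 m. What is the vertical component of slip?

24.1 m

dip-slip = net slip × sin(rake) = 108 m × sin(22.3°) = 40.98 m
throw = dip-slip × sin(dip) = 40.98 × sin(36°) = 24.1 m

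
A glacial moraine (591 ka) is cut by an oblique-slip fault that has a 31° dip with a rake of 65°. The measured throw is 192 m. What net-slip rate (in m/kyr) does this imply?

0.696 m/kyr

dip-slip = throw / sin(dip) = 192 / sin(31°) = 372.8 m
net slip = dip-slip / sin(rake) = 372.8 / sin(65°) = 411.3 m
rate = 411.3 m / 591 ka = 0.000696 m/yr = 0.696 m/kyr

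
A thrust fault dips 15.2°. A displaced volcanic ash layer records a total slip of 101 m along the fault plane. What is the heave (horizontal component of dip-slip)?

heave = dip-slip × cos(dip) = 101 m × cos(15.2°) = 97.5 m

97.5 m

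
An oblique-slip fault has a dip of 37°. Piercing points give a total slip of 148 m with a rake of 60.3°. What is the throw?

77.4 m

dip-slip = net slip × sin(rake) = 148 m × sin(60.3°) = 128.6 m
throw = dip-slip × sin(dip) = 128.6 × sin(37°) = 77.4 m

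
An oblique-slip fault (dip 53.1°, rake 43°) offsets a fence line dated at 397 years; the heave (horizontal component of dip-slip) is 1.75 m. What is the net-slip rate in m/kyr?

10.8 m/kyr

dip-slip = heave / cos(dip) = 1.75 / cos(53.1°) = 2.915 m
net slip = dip-slip / sin(rake) = 2.915 / sin(43°) = 4.274 m
rate = 4.274 m / 397 years = 0.0108 m/yr = 10.8 m/kyr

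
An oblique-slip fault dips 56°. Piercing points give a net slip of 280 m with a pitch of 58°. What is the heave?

133 m

dip-slip = net slip × sin(rake) = 280 m × sin(58°) = 237.5 m
heave = dip-slip × cos(dip) = 237.5 × cos(56°) = 133 m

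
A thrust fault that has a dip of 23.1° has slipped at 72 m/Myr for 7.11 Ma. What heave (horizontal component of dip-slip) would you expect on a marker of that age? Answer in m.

471 m

dip-slip = rate × time = 72 m/Myr × 7.11 Ma = 511.9 m
heave = dip-slip × cos(dip) = 511.9 × cos(23.1°) = 471 m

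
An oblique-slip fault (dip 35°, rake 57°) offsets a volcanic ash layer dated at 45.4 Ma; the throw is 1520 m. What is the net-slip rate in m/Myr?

dip-slip = throw / sin(dip) = 1520 / sin(35°) = 2650 m
net slip = dip-slip / sin(rake) = 2650 / sin(57°) = 3160 m
rate = 3160 m / 45.4 Ma = 0.0000696 m/yr = 69.6 m/Myr

69.6 m/Myr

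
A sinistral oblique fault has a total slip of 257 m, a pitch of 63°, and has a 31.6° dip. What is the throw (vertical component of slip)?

dip-slip = net slip × sin(rake) = 257 m × sin(63°) = 229 m
throw = dip-slip × sin(dip) = 229 × sin(31.6°) = 120 m

120 m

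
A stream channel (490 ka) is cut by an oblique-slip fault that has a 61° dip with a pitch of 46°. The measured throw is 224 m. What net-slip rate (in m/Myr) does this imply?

727 m/Myr

dip-slip = throw / sin(dip) = 224 / sin(61°) = 256.1 m
net slip = dip-slip / sin(rake) = 256.1 / sin(46°) = 356 m
rate = 356 m / 490 ka = 0.000727 m/yr = 727 m/Myr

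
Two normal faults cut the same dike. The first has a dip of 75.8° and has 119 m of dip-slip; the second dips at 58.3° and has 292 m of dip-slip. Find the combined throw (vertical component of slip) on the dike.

throw_A = 119 × sin(75.8°) = 115.4 m
throw_B = 292 × sin(58.3°) = 248.4 m
total = 115.4 + 248.4 = 364 m

364 m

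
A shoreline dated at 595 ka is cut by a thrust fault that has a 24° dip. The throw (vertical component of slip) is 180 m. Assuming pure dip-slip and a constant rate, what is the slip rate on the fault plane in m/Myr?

744 m/Myr

dip-slip = throw / sin(dip) = 180 m / sin(24°) = 442.5 m
rate = 442.5 m / 595 ka = 0.000744 m/yr = 744 m/Myr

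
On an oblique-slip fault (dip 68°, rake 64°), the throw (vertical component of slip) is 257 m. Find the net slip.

dip-slip = throw / sin(dip) = 257 / sin(68°) = 277.2 m
net slip = dip-slip / sin(rake) = 277.2 / sin(64°) = 308 m

308 m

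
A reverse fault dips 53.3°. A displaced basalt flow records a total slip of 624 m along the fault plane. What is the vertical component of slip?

500 m

throw = dip-slip × sin(dip) = 624 m × sin(53.3°) = 500 m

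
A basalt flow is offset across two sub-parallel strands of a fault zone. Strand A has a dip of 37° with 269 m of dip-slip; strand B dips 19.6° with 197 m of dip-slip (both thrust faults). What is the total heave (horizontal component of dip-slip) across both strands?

heave_A = 269 × cos(37°) = 214.8 m
heave_B = 197 × cos(19.6°) = 185.6 m
total = 214.8 + 185.6 = 400 m

400 m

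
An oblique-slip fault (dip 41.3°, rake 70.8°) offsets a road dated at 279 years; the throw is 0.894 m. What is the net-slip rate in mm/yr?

5.14 mm/yr

dip-slip = throw / sin(dip) = 0.894 / sin(41.3°) = 1.355 m
net slip = dip-slip / sin(rake) = 1.355 / sin(70.8°) = 1.434 m
rate = 1.434 m / 279 years = 0.00514 m/yr = 5.14 mm/yr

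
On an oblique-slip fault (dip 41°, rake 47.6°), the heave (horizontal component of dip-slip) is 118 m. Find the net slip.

dip-slip = heave / cos(dip) = 118 / cos(41°) = 156.4 m
net slip = dip-slip / sin(rake) = 156.4 / sin(47.6°) = 212 m

212 m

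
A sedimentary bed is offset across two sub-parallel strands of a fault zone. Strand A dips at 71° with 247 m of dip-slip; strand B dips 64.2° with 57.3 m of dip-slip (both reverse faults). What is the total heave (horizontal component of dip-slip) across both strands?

105 m

heave_A = 247 × cos(71°) = 80.42 m
heave_B = 57.3 × cos(64.2°) = 24.94 m
total = 80.42 + 24.94 = 105 m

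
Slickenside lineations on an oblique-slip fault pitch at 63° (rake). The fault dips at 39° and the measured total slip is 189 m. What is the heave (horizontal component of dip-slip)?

dip-slip = net slip × sin(rake) = 189 m × sin(63°) = 168.4 m
heave = dip-slip × cos(dip) = 168.4 × cos(39°) = 131 m

131 m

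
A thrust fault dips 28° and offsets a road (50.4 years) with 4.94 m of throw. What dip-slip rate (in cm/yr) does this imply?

20.9 cm/yr

dip-slip = throw / sin(dip) = 4.94 m / sin(28°) = 10.52 m
rate = 10.52 m / 50.4 years = 0.209 m/yr = 20.9 cm/yr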